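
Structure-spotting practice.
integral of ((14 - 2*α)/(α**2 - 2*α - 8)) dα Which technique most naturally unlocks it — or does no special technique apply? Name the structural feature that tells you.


Best approach: partial fractions — a proper rational integrand whose denominator splits into simpler factors — decompose into partial fractions first.


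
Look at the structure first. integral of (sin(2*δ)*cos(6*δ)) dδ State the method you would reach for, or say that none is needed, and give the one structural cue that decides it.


Technique: a trigonometric identity — distinct frequencies under one product (sin(2*δ)*cos(6*δ)): the product-to-sum identity is the systematic route to an integrable form.


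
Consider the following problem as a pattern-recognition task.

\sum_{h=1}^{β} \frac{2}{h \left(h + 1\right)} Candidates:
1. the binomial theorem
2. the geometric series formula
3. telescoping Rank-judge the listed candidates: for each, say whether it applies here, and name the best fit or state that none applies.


Technique: telescoping — after splitting \frac{2}{h \left(h + 1\right)} into partial fractions, the pieces are shifted copies of one function and cancel telescopically.
- the binomial theorem — no binomial coefficients pair up with complementary powers here.
- the geometric series formula — no single multiplier carries one term to the next throughout the sum.
- telescoping: a fit — the right tool for this form.


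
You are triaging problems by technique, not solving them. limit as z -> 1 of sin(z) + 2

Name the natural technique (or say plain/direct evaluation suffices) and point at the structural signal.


Diagnosis: no special technique — no denominator vanishes and nothing blows up at 1: direct substitution is the whole computation.


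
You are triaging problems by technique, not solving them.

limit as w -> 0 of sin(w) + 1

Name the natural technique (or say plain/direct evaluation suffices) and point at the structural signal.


Verdict: no special technique — no denominator vanishes and nothing blows up at 0: direct substitution is the whole computation.


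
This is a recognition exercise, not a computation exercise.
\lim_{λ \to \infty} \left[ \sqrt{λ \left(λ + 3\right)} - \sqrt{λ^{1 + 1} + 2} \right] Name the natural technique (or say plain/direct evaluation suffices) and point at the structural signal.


Technique: conjugate multiplication — infinity minus infinity with a radical in play — multiply by the conjugate so the divergences of \sqrt{λ \left(λ + 3\right)} and \sqrt{λ^{1 + 1} + 2} annihilate.


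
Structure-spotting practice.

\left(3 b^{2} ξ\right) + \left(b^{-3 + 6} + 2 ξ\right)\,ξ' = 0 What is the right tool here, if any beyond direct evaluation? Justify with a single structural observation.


Best approach: the exact-equation method — because the two cross partials coincide, the form is conservative as written — recover its potential in (b, ξ).


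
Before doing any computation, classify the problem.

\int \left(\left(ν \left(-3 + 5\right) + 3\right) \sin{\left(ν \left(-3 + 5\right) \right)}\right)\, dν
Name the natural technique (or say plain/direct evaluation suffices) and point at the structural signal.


Method: integration by parts — differentiate (ν \left(-3 + 5\right) + 3), integrate \sin{\left(ν \left(-3 + 5\right) \right)}: each pass lowers the polynomial degree, so parts terminates.


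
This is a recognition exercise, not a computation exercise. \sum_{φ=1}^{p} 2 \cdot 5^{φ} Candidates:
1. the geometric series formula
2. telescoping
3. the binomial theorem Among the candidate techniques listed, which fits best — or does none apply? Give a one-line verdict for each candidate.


Diagnosis: the geometric series formula — check a ratio of consecutive terms: it is 5, independent of the index, so the geometric formula closes the sum.
- the geometric series formula — yes — fits the structure here.
- telescoping: as presented, consecutive terms share no shifted copy to cancel against — no rewrite is on display to change that.
- the binomial theorem — the terms do not reassemble into a binomial power.


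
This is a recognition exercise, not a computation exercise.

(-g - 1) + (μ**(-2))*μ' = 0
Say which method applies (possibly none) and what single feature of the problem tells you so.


Technique: separation of variables — separating collects all μ-dependence with the derivative and leaves all g-dependence opposite: variables separate. The equation is exact as it stands too — a potential function exists — though separation reads the split structure directly.


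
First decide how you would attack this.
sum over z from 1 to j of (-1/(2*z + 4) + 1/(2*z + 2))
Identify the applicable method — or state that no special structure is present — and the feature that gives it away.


Technique: telescoping — the summand is 1/(2*z + 2) minus the same expression shifted by one, so consecutive terms cancel in pairs.


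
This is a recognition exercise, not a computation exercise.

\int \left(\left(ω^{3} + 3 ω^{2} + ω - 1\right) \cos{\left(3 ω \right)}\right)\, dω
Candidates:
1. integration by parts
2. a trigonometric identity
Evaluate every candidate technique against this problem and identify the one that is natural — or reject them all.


Technique: integration by parts — the integrand splits as ω^{3} + 3 ω^{2} + ω - 1 times \cos{\left(3 ω \right)} — repeatedly differentiating the polynomial part kills it, which is the parts ladder.
- integration by parts — a fit — the right tool for this form.
- a trigonometric identity — there is no trigonometric structure whose rewriting would simplify the integrand.


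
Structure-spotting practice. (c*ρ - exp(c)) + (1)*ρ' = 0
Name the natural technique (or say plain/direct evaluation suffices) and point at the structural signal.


Diagnosis: a linear integrating factor — ρ appears only to the first power with coefficient c — the classic integrating-factor setup.


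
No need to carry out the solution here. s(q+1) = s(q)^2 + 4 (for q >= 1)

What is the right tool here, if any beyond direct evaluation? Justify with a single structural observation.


Technique: no special technique — once the recursion is nonlinear, characteristic roots, master substitutions, and summation factors are all off the table.


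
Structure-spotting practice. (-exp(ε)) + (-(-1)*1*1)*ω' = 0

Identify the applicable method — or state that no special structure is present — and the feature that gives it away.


Technique: no special technique — with ω absent the equation is not coupled at all: direct integration in ε.


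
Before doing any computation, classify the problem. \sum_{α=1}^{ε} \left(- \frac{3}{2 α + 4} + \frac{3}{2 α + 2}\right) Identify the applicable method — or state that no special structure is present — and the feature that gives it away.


Verdict: telescoping — a difference of consecutive values of one function (\frac{3}{2 α + 2} at one index and the next) — telescoping by construction.


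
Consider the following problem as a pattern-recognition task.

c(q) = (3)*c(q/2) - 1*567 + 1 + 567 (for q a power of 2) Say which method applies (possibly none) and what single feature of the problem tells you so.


Method: the master substitution — index division is the fingerprint: q/2 in the recursive call means substitute q = 2^m.


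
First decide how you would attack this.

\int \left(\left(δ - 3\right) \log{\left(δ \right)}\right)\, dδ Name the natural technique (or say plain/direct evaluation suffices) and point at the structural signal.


Method: integration by parts — \log{\left(δ \right)} blocks direct integration but differentiates to something rational — parts with the polynomial factor δ - 3 as dv.


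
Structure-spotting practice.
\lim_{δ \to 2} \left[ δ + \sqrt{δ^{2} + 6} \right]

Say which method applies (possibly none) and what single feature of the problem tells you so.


Technique: no special technique — no vanishing denominator and no indeterminate clash at the point — evaluation is immediate.


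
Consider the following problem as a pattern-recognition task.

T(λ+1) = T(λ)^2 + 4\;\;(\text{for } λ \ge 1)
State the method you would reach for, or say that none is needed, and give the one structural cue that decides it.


Technique: no special technique — no ansatz, no master substitution, no summation factor survives the nonlinearity here.


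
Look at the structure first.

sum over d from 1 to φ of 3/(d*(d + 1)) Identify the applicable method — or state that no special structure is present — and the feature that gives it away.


Technique: telescoping — 3/(d*(d + 1)) hides a difference of shifted reciprocals — decompose it and the middle of the sum vanishes.


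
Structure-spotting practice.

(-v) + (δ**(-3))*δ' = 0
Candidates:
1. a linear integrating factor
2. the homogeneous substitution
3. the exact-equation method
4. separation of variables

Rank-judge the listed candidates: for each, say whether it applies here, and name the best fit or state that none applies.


Diagnosis: separation of variables — solved for the derivative, the right side splits multiplicatively into a function of each variable alone — divide and integrate each side.
- a linear integrating factor — the unknown enters nonlinearly (through a power, a denominator, or a transcendental function), which the linear integrating-factor recipe cannot absorb as-is — any repair would come from a preliminary substitution, not the factor.
- the homogeneous substitution — the slope changes under joint rescaling, failing the degree-zero test.
- the exact-equation method: the cross-partial test holds only vacuously — each coefficient lives in its own variable, so the exactness machinery reads no structure the split form does not already show.
- separation of variables — applicable, and directly so.


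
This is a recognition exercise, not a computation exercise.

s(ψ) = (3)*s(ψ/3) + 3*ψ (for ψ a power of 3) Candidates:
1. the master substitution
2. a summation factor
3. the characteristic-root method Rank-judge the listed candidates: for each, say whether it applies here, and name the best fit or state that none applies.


Method: the master substitution — the argument contracts 3-fold per step: reindex ψ exponentially and solve the linear recurrence in the new index.
- the master substitution: applicable, and directly so.
- a summation factor — a divided-index call is outside the fixed-shift first-order family a summation factor normalizes.
- the characteristic-root method: a divided-index call is not the fixed-shift linear shape that characteristic roots solve.


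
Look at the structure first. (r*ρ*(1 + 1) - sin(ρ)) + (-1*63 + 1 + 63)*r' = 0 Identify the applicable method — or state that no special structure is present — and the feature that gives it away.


Technique: a linear integrating factor — linear in the unknown with genuine forcing: multiply through by the exponential of the integrated coefficient and the left side closes into one derivative.


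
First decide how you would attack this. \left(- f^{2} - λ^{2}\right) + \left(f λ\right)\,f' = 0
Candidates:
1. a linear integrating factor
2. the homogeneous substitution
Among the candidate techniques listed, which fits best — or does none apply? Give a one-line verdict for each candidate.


Best approach: the homogeneous substitution — solved for the derivative, the right side is unchanged under scaling λ and f together — it depends only on the ratio f/λ, so substitute a single ratio variable. A Bernoulli rewrite works here as the equation stands — the homogeneous substitution is the more immediate reading.
- a linear integrating factor: a nonlinear term in the unknown puts this outside the integrating-factor template.
- the homogeneous substitution: applicable, and directly so.


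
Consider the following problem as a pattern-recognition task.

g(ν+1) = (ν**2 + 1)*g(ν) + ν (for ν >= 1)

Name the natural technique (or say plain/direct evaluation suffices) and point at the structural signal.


Diagnosis: a summation factor — normalize by the running product of ν**2 + 1: the left side becomes a difference, and differences sum.


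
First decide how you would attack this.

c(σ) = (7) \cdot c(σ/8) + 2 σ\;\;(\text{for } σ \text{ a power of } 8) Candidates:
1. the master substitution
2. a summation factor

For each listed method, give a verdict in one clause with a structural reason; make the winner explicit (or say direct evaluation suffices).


Method: the master substitution — treat m = log base 8 of σ as the new clock: one recursion step advances m by one while σ scales by 8.
- the master substitution — yes — fits the structure here.
- a summation factor: a divided-index call is outside the fixed-shift first-order family a summation factor normalizes.


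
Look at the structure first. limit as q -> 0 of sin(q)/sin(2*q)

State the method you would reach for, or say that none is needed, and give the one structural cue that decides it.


Technique: l'Hôpital's rule (0/0) — both numerator and denominator vanish at 0: the genuine 0/0 indeterminate that l'Hôpital exists for. The standard small-argument limits would also carry it; the rule is the systematic route.


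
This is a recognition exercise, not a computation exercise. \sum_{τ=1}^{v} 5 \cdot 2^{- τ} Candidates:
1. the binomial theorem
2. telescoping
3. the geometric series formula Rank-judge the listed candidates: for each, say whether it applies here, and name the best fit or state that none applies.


Best approach: the geometric series formula — consecutive terms stand in a fixed index-free ratio — the geometric sum formula closes it.
- the binomial theorem — there is no pair of bases whose matched powers would reassemble into a single binomial power.
- telescoping: in the displayed form, no term reappears at a neighboring index to cancel against.
- the geometric series formula — applies; the problem has the shape this method handles.


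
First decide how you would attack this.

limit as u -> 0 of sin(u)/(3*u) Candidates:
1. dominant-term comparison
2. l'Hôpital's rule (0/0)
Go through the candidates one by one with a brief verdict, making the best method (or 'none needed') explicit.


Method: l'Hôpital's rule (0/0) — numerator and denominator both vanish at 0 — a genuine 0/0 form, which is exactly when l'Hôpital applies. Known elementary limits would finish this too — the rule just bypasses the case analysis.
- dominant-term comparison: this limit is not decided by comparing leading-term growth at infinity.
- l'Hôpital's rule (0/0): a fit — the right tool for this form.


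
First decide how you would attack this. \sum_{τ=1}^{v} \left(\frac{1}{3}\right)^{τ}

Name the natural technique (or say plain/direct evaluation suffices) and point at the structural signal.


Best approach: the geometric series formula — the ratio of consecutive terms is the constant \frac{1}{3}, independent of the index — a geometric sum.


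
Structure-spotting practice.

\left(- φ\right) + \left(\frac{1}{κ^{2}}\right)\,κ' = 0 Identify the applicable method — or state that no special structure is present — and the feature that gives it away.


Technique: separation of variables — separating collects all κ-dependence with the derivative and leaves all φ-dependence opposite: variables separate. One could also solve this as an exact equation; with each coefficient in its own variable, separating is the same work with fewer steps.


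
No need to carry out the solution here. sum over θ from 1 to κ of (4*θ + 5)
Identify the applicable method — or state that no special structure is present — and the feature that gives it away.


Method: no special technique — the summand is a plain polynomial in θ (expanding first if it arrives factored); standard power-sum formulas evaluate it term by term.


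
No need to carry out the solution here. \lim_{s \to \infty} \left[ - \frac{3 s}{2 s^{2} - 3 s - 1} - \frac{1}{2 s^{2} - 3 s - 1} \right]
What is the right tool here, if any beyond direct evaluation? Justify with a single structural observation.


Verdict: dominant-term comparison — as s grows, only the highest-degree terms matter — compare leading terms and read the limit off. Differentiating the expression as a single quotient would eventually settle it as well; matching dominant growth settles it immediately.


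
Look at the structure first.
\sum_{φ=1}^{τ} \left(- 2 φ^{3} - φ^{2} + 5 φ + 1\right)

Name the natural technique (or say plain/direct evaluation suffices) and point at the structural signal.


Verdict: no special technique — no ratio, no shift structure, no binomial pattern: sum the constant-multiple powers of φ with known formulas.


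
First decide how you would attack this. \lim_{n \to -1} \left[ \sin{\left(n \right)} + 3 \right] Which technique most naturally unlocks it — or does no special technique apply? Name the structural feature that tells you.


Technique: no special technique — the function is continuous at -1; evaluation is itself the limit, no machinery required.


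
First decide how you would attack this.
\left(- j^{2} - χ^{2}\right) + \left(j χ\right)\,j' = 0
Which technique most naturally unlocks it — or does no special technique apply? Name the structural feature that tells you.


Best approach: the homogeneous substitution — the slope's numerator and denominator share total degree; set v = j/χ and the equation drops to separable form. A Bernoulli substitution is a fair alternative on this equation directly; the homogeneous reading takes it as given.


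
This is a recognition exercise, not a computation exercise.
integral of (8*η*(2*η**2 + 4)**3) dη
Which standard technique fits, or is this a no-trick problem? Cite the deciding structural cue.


Verdict: u-substitution — gathered as a product, the integrand carries the factor 8*η — up to a constant, the derivative of the inner expression 2*η**2 + 4 — so u = 2*η**2 + 4 collapses the integral. A patient expand-and-integrate also lands it; recognizing the inner expression is the shortcut.


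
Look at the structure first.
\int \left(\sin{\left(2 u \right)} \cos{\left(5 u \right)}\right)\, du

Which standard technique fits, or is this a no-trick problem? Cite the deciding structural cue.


Technique: a trigonometric identity — split \sin{\left(2 u \right)} \cos{\left(5 u \right)} with the angle-addition identities: the resulting sum integrates term by term.


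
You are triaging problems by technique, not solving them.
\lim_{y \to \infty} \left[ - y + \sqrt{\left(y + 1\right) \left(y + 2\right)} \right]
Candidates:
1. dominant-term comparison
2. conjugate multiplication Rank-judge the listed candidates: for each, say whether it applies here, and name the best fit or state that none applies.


Diagnosis: conjugate multiplication — the difference \sqrt{\left(y + 1\right) \left(y + 2\right)} - y is an ∞ − ∞ stalemate; its conjugate partner breaks the tie.
- dominant-term comparison: leading-power comparison does not apply to this form.
- conjugate multiplication: yes, a natural case for it.


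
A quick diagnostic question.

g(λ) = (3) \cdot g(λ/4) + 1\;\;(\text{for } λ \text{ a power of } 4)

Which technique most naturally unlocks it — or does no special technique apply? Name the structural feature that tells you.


Diagnosis: the master substitution — treat m = log base 4 of λ as the new clock: one recursion step advances m by one while λ scales by 4.


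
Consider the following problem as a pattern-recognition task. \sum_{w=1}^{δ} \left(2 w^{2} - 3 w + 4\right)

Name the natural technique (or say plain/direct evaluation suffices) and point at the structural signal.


Technique: no special technique — the sum is polynomial through and through; closed forms for each power of w finish it directly.


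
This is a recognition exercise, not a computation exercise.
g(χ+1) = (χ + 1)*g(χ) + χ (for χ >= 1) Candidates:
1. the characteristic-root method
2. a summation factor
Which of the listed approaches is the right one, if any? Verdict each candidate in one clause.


Best approach: a summation factor — because the multiplier χ + 1 is index-dependent, divide through by its running product and sum the resulting differences.
- the characteristic-root method — the coefficients vary with the index, breaking the constant-coefficient structure the method needs.
- a summation factor — yes — fits the structure here.


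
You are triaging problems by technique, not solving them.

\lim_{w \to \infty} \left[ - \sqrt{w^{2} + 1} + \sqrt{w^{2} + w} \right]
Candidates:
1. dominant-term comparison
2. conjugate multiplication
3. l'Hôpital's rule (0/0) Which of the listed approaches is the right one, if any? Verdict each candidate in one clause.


Technique: conjugate multiplication — this difference gives up after one conjugate multiplication — the radical structure cancels against its conjugate.
- dominant-term comparison — this limit is not decided by comparing polynomial growth at infinity.
- conjugate multiplication: applicable, and directly so.
- l'Hôpital's rule (0/0) — the expression is a difference driving to ∞ − ∞, not a 0/0 quotient — there is no ratio for the rule to differentiate.


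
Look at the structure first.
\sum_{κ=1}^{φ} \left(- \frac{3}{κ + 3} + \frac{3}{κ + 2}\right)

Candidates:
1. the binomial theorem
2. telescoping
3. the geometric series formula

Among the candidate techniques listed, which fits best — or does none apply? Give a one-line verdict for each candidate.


Verdict: telescoping — write out three consecutive terms and watch the interior cancel: the advanced copy one term subtracts reappears as the very next term's leading piece, pair after pair.
- the binomial theorem — the terms do not reassemble into a binomial power.
- telescoping: applies; the problem has the shape this method handles.
- the geometric series formula — consecutive terms are not related by a fixed multiplier.


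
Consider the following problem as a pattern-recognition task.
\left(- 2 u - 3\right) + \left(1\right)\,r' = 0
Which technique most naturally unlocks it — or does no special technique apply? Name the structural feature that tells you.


Best approach: no special technique — with r absent the equation is not coupled at all: direct integration in u.


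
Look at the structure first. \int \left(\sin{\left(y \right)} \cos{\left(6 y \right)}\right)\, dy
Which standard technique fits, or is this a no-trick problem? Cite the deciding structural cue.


Method: a trigonometric identity — two sinusoids at different rates multiply in \sin{\left(y \right)} \cos{\left(6 y \right)}; the product-to-sum identity uncouples them.


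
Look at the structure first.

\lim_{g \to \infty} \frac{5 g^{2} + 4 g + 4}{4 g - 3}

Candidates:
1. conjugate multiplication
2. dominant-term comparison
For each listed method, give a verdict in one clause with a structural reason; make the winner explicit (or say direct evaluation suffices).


Method: dominant-term comparison — divide through by the highest power of g; every lower-order term dies and the dominant terms decide the limit.
- conjugate multiplication: the conjugate move applies to radical differences, which this is not.
- dominant-term comparison: applicable, and directly so.


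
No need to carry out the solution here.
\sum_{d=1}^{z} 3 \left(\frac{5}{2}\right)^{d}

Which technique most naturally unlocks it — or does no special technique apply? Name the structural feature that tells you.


Best approach: the geometric series formula — each summand is the previous one scaled by \frac{5}{2}; that constant multiplier is itself the geometric structure.


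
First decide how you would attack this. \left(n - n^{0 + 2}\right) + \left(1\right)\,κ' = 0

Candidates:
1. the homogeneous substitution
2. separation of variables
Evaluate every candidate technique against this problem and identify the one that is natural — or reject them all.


Verdict: no special technique — solved for the derivative, no κ appears — this is antidifferentiation in n wearing ODE clothing.
- the homogeneous substitution: the ratio of the variables does not determine the slope.
- separation of variables — separation is only trivially available — with the unknown absent from the slope this is a direct integration, not a separation problem.


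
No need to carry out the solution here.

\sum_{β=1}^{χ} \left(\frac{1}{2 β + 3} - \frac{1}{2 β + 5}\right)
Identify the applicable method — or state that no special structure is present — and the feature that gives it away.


Best approach: telescoping — a difference of consecutive values of one function (\frac{1}{2 β + 3} at one index and the next) — telescoping by construction.


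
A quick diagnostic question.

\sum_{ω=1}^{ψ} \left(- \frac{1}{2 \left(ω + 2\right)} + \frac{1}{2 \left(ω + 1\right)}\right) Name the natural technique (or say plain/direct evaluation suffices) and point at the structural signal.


Diagnosis: telescoping — the piece each term subtracts is \frac{1}{2 \left(ω + 1\right)} advanced by one index, and it reappears with a plus sign leading the following term — the sum collapses to its boundary terms.


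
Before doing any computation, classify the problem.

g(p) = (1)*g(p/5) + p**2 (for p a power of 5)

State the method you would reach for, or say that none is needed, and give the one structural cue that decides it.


Method: the master substitution — recursion at p/5 is multiplicative in the index; logarithmic reindexing via p = 5^m linearizes it.


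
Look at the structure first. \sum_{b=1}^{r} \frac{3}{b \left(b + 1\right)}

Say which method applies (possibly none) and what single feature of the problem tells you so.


Technique: telescoping — \frac{3}{b \left(b + 1\right)} decomposes into shift-paired simple fractions; the series telescopes to finitely many boundary pieces.


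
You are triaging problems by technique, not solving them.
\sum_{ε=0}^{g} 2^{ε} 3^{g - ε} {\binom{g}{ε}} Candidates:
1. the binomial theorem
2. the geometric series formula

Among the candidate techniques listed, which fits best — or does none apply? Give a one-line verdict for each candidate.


Best approach: the binomial theorem — the summand is term ε of a binomial expansion in 2 and 3; the whole sum is a single power.
- the binomial theorem: applies; the problem has the shape this method handles.
- the geometric series formula: the term-to-term ratio drifts with the index — the one thing the geometric formula cannot absorb.


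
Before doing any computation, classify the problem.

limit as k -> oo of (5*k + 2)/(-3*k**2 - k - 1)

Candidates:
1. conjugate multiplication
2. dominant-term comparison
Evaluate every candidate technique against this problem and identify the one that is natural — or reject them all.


Best approach: dominant-term comparison — at large k only the top-degree terms survive; compare the leading terms and the limit falls out.
- conjugate multiplication: there is no infinity-minus-infinity radical difference to rationalize.
- dominant-term comparison: a fit — the right tool for this form.


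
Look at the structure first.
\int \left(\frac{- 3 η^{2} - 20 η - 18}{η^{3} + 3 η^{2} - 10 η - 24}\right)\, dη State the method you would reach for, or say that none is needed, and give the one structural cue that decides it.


Diagnosis: partial fractions — with η^{3} + 3 η^{2} - 10 η - 24 factorable and the degree on top strictly smaller, simple-fraction decomposition is immediate.


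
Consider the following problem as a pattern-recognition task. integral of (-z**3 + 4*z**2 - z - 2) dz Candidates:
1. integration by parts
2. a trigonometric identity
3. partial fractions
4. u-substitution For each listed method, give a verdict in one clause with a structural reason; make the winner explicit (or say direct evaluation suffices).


Diagnosis: no special technique — nothing composite, nothing rational, nothing trigonometric — each constant-multiple power of z integrates by the power rule alone.
- integration by parts: parts would only shuffle a directly integrable integrand.
- a trigonometric identity — with no trigonometric functions present, identity rewriting has no target.
- partial fractions: there is no rational-function structure to decompose.
- u-substitution — no substitution does more than relabel what direct integration already handles.


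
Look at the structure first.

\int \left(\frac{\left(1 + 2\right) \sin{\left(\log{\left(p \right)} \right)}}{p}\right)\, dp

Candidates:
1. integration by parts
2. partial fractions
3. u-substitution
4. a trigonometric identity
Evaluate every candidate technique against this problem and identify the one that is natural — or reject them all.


Verdict: u-substitution — read it as f(\log{\left(p \right)}) times a constant multiple of d(\log{\left(p \right)}): one substitution, u = \log{\left(p \right)}, finishes it.
- integration by parts: no split into a nonconstant polynomial times one of the standard kernels — exp, sine, or cosine of a linear argument, or a logarithm — applies here.
- partial fractions — there is no rational-function structure to decompose.
- u-substitution — a fit — the right tool for this form.
- a trigonometric identity: neither the even-power reduction nor the product-to-sum identity applies to this structure.


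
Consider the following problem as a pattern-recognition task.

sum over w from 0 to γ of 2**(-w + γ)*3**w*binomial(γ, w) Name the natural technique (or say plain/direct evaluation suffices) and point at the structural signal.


Diagnosis: the binomial theorem — binomial coefficients against complementary powers of 3 and 2: recognize the binomial expansion and resum.


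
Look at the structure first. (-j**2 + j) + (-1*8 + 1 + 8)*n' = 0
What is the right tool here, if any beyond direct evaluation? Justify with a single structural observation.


Method: no special technique — the slope is a pure function of j; integrate both sides and be done.


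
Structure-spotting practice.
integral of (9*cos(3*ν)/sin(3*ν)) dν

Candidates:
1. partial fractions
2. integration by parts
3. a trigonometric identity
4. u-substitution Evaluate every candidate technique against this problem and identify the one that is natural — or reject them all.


Method: u-substitution — set u = sin(3*ν): a constant multiple of its derivative, namely 9*cos(3*ν), is present as a factor once the integrand is collected, so the du is sitting there waiting.
- partial fractions — the expression is not a ratio of polynomials that decomposes further.
- integration by parts: the nonconstant-polynomial-times-standard-kernel pattern (an exp, sine, cosine, or logarithm partner) is absent.
- a trigonometric identity: no identity rewrites this into an easier trigonometric form.
- u-substitution: applies; the problem has the shape this method handles.


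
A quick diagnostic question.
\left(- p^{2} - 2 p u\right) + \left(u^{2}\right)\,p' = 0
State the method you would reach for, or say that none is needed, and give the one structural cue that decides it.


Technique: the homogeneous substitution — the slope's numerator and denominator share total degree; set v = p/u and the equation drops to separable form.


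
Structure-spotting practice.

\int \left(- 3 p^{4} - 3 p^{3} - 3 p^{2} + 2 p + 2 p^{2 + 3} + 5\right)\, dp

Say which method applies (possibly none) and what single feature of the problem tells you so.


Verdict: no special technique — scan for structure and find none: constant multiples of powers of p, integrate directly.


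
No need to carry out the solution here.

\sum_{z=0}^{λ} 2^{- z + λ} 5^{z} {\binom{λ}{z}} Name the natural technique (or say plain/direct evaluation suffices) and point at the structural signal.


Method: the binomial theorem — the binomial coefficients weight matched powers of 5 and 2, which is exactly the expansion of a binomial power.


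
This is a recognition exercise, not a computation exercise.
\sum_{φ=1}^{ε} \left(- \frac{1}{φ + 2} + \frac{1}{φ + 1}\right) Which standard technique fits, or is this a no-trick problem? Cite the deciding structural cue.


Technique: telescoping — a difference of consecutive values of one function (\frac{1}{φ + 1} at one index and the next) — telescoping by construction.


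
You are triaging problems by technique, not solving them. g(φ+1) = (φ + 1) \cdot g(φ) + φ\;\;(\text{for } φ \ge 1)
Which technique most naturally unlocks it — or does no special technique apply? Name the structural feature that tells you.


Technique: a summation factor — rescale the sequence by the product of the weights φ + 1 so far — the recurrence collapses to a plain running sum.


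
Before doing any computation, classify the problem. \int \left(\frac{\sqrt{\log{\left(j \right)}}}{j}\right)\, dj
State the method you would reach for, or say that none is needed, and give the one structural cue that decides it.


Best approach: u-substitution — read it as f(\log{\left(j \right)}) times a constant multiple of d(\log{\left(j \right)}): one substitution, u = \log{\left(j \right)}, finishes it.


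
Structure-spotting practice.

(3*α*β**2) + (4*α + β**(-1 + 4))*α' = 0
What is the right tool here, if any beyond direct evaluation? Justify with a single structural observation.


Technique: the exact-equation method — equality of cross partials is the green light — assemble the potential function term by term.


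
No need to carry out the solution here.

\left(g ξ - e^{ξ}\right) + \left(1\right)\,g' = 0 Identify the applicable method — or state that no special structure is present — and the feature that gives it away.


Best approach: a linear integrating factor — the unknown enters only to the first power against a nonzero forcing term — the integrating-factor template applies directly.


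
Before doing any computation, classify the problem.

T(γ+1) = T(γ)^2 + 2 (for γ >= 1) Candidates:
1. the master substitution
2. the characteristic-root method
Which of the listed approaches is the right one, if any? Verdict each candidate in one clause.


Technique: no special technique — the recurrence is nonlinear in the sequence terms; no linear-recurrence method fits it as written — one iterates or studies it directly.
- the master substitution — the recursion shifts the index rather than dividing it.
- the characteristic-root method — nonlinearity rules out exponential-mode superposition from the start.


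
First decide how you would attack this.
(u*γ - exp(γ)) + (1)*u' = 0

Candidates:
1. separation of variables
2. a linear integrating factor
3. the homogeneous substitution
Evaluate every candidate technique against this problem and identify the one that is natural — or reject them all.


Best approach: a linear integrating factor — linear in the unknown with genuine forcing: multiply through by the exponential of the integrated coefficient and the left side closes into one derivative.
- separation of variables: no division isolates the independent variable from the unknown.
- a linear integrating factor — yes, a natural case for it.
- the homogeneous substitution: the ratio of the variables does not determine the slope.


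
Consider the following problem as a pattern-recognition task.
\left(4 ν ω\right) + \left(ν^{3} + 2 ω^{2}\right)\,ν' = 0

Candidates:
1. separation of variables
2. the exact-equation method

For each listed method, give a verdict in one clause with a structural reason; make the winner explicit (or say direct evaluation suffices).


Best approach: the exact-equation method — equality of cross partials is the green light — assemble the potential function term by term.
- separation of variables: no algebra isolates the independent variable on one side and the unknown on the other.
- the exact-equation method — a fit — the right tool for this form.


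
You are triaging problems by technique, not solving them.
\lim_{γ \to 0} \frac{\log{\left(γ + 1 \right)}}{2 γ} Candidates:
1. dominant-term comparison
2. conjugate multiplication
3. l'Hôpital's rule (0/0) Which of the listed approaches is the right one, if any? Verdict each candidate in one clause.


Method: l'Hôpital's rule (0/0) — both numerator and denominator vanish at 0: the genuine 0/0 indeterminate that l'Hôpital exists for. Known elementary limits would finish this too — the rule just bypasses the case analysis.
- dominant-term comparison — no ranking of term growth rates resolves the limit here.
- conjugate multiplication: rationalization has no target — no divergent radical difference appears.
- l'Hôpital's rule (0/0): applies; the problem has the shape this method handles.


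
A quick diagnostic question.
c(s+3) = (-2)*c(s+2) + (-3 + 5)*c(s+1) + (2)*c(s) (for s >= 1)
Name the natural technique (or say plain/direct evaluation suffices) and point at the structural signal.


Diagnosis: the characteristic-root method — shift-invariance with fixed coefficients calls for exponential trials; the characteristic polynomial finds every r^s.


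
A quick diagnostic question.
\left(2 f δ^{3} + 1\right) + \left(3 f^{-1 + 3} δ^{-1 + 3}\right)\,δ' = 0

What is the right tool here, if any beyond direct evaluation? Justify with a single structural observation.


Method: the exact-equation method — because the two cross partials coincide, the form is conservative as written — recover its potential in (f, δ).


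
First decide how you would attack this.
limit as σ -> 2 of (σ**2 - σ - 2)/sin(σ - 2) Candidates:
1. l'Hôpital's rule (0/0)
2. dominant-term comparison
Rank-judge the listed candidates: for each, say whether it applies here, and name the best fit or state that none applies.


Verdict: l'Hôpital's rule (0/0) — both numerator and denominator vanish at 2: the genuine 0/0 indeterminate that l'Hôpital exists for. A local series expansion at the point resolves it as well; the rule is the packaged version of that step.
- l'Hôpital's rule (0/0): applicable, and directly so.
- dominant-term comparison: no ranking of term growth rates resolves the limit here.


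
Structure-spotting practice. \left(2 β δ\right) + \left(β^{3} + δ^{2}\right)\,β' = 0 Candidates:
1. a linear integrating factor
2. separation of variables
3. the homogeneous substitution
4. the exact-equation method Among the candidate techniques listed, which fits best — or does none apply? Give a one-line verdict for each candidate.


Verdict: the exact-equation method — checking ∂/∂β of 2 β δ against ∂/∂δ of β^{3} + δ^{2}: they match — the equation is exact as it stands.
- a linear integrating factor — the unknown enters nonlinearly (through a power, a denominator, or a transcendental function), which the linear integrating-factor recipe cannot absorb as-is — any repair would come from a preliminary substitution, not the factor.
- separation of variables: the two dependences do not factor apart.
- the homogeneous substitution — the slope does not depend on the ratio of the variables alone.
- the exact-equation method: a fit — the right tool for this form.


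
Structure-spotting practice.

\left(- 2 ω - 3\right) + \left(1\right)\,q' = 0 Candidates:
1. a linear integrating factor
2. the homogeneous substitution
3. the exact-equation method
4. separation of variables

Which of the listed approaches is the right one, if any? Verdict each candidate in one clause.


Diagnosis: no special technique — the slope is a function of ω alone, so integrate both sides directly.
- a linear integrating factor — with the unknown absent the integrating factor is a formality; direct integration is the working structure.
- the homogeneous substitution: the slope is not a function of the ratio of the variables alone.
- the exact-equation method: the unknown never enters the equation — exactness holds emptily, with nothing for the method to add.
- separation of variables — separation is only trivially available — with the unknown absent from the slope this is a direct integration, not a separation problem.
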